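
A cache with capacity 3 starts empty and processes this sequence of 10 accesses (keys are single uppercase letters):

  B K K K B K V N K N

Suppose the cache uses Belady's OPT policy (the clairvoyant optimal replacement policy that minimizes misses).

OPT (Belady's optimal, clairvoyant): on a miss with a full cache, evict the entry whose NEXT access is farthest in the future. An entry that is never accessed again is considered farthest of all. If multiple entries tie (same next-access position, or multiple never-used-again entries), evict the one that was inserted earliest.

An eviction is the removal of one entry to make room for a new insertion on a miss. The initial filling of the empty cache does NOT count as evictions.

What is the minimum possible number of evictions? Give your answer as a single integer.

OPT (Belady) simulation (capacity=3):
  1. access B: MISS. Cache: [B]
  2. access K: MISS. Cache: [B K]
  3. access K: HIT. Next use of K: step 4. Cache: [B K]
  4. access K: HIT. Next use of K: step 6. Cache: [B K]
  5. access B: HIT. Next use of B: never. Cache: [B K]
  6. access K: HIT. Next use of K: step 9. Cache: [B K]
  7. access V: MISS. Cache: [B K V]
  8. access N: MISS, evict B (next use: never). Cache: [K V N]
  9. access K: HIT. Next use of K: never. Cache: [K V N]
  10. access N: HIT. Next use of N: never. Cache: [K V N]
Total: 6 hits, 4 misses, 1 evictions

Answer: 1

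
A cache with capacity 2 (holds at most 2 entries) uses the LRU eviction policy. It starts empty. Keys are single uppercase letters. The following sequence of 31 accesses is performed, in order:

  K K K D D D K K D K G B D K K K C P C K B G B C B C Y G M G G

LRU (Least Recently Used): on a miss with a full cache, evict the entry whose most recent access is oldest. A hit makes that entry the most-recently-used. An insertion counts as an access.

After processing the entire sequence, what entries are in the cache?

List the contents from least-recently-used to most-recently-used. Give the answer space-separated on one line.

Answer: M G

Derivation:
LRU simulation (capacity=2):
  1. access K: MISS. Cache (LRU->MRU): [K]
  2. access K: HIT. Cache (LRU->MRU): [K]
  3. access K: HIT. Cache (LRU->MRU): [K]
  4. access D: MISS. Cache (LRU->MRU): [K D]
  5. access D: HIT. Cache (LRU->MRU): [K D]
  6. access D: HIT. Cache (LRU->MRU): [K D]
  7. access K: HIT. Cache (LRU->MRU): [D K]
  8. access K: HIT. Cache (LRU->MRU): [D K]
  9. access D: HIT. Cache (LRU->MRU): [K D]
  10. access K: HIT. Cache (LRU->MRU): [D K]
  11. access G: MISS, evict D. Cache (LRU->MRU): [K G]
  12. access B: MISS, evict K. Cache (LRU->MRU): [G B]
  13. access D: MISS, evict G. Cache (LRU->MRU): [B D]
  14. access K: MISS, evict B. Cache (LRU->MRU): [D K]
  15. access K: HIT. Cache (LRU->MRU): [D K]
  16. access K: HIT. Cache (LRU->MRU): [D K]
  17. access C: MISS, evict D. Cache (LRU->MRU): [K C]
  18. access P: MISS, evict K. Cache (LRU->MRU): [C P]
  19. access C: HIT. Cache (LRU->MRU): [P C]
  20. access K: MISS, evict P. Cache (LRU->MRU): [C K]
  21. access B: MISS, evict C. Cache (LRU->MRU): [K B]
  22. access G: MISS, evict K. Cache (LRU->MRU): [B G]
  23. access B: HIT. Cache (LRU->MRU): [G B]
  24. access C: MISS, evict G. Cache (LRU->MRU): [B C]
  25. access B: HIT. Cache (LRU->MRU): [C B]
  26. access C: HIT. Cache (LRU->MRU): [B C]
  27. access Y: MISS, evict B. Cache (LRU->MRU): [C Y]
  28. access G: MISS, evict C. Cache (LRU->MRU): [Y G]
  29. access M: MISS, evict Y. Cache (LRU->MRU): [G M]
  30. access G: HIT. Cache (LRU->MRU): [M G]
  31. access G: HIT. Cache (LRU->MRU): [M G]
Total: 16 hits, 15 misses, 13 evictions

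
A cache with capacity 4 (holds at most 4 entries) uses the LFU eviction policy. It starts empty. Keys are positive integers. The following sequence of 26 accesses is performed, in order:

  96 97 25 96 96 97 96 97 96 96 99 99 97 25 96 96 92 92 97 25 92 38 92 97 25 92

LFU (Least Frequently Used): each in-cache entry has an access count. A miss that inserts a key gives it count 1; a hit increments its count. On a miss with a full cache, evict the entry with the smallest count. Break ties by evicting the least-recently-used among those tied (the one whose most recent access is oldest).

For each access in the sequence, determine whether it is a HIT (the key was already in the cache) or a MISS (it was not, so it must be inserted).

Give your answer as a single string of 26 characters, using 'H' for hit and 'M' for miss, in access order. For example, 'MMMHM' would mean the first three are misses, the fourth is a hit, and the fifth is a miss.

LFU simulation (capacity=4):
  1. access 96: MISS. Cache: [96(c=1)]
  2. access 97: MISS. Cache: [96(c=1) 97(c=1)]
  3. access 25: MISS. Cache: [96(c=1) 97(c=1) 25(c=1)]
  4. access 96: HIT, count now 2. Cache: [97(c=1) 25(c=1) 96(c=2)]
  5. access 96: HIT, count now 3. Cache: [97(c=1) 25(c=1) 96(c=3)]
  6. access 97: HIT, count now 2. Cache: [25(c=1) 97(c=2) 96(c=3)]
  7. access 96: HIT, count now 4. Cache: [25(c=1) 97(c=2) 96(c=4)]
  8. access 97: HIT, count now 3. Cache: [25(c=1) 97(c=3) 96(c=4)]
  9. access 96: HIT, count now 5. Cache: [25(c=1) 97(c=3) 96(c=5)]
  10. access 96: HIT, count now 6. Cache: [25(c=1) 97(c=3) 96(c=6)]
  11. access 99: MISS. Cache: [25(c=1) 99(c=1) 97(c=3) 96(c=6)]
  12. access 99: HIT, count now 2. Cache: [25(c=1) 99(c=2) 97(c=3) 96(c=6)]
  13. access 97: HIT, count now 4. Cache: [25(c=1) 99(c=2) 97(c=4) 96(c=6)]
  14. access 25: HIT, count now 2. Cache: [99(c=2) 25(c=2) 97(c=4) 96(c=6)]
  15. access 96: HIT, count now 7. Cache: [99(c=2) 25(c=2) 97(c=4) 96(c=7)]
  16. access 96: HIT, count now 8. Cache: [99(c=2) 25(c=2) 97(c=4) 96(c=8)]
  17. access 92: MISS, evict 99(c=2). Cache: [92(c=1) 25(c=2) 97(c=4) 96(c=8)]
  18. access 92: HIT, count now 2. Cache: [25(c=2) 92(c=2) 97(c=4) 96(c=8)]
  19. access 97: HIT, count now 5. Cache: [25(c=2) 92(c=2) 97(c=5) 96(c=8)]
  20. access 25: HIT, count now 3. Cache: [92(c=2) 25(c=3) 97(c=5) 96(c=8)]
  21. access 92: HIT, count now 3. Cache: [25(c=3) 92(c=3) 97(c=5) 96(c=8)]
  22. access 38: MISS, evict 25(c=3). Cache: [38(c=1) 92(c=3) 97(c=5) 96(c=8)]
  23. access 92: HIT, count now 4. Cache: [38(c=1) 92(c=4) 97(c=5) 96(c=8)]
  24. access 97: HIT, count now 6. Cache: [38(c=1) 92(c=4) 97(c=6) 96(c=8)]
  25. access 25: MISS, evict 38(c=1). Cache: [25(c=1) 92(c=4) 97(c=6) 96(c=8)]
  26. access 92: HIT, count now 5. Cache: [25(c=1) 92(c=5) 97(c=6) 96(c=8)]
Total: 19 hits, 7 misses, 3 evictions

Answer: MMMHHHHHHHMHHHHHMHHHHMHHMH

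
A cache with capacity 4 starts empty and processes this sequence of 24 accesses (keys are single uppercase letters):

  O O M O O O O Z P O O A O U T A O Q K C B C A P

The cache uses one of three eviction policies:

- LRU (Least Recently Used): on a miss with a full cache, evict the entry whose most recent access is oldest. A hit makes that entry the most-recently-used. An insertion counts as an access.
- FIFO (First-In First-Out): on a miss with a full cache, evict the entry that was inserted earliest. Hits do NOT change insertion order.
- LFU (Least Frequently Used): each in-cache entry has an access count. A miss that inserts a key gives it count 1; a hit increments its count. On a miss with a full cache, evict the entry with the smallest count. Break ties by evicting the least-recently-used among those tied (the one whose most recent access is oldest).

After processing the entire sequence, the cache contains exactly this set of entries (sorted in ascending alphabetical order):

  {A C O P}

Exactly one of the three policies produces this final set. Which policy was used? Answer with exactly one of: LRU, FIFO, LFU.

Simulating under each policy and comparing final sets:
  LRU: final set = {A B C P} -> differs
  FIFO: final set = {A B C P} -> differs
  LFU: final set = {A C O P} -> MATCHES target
Only LFU produces the target set.

Answer: LFU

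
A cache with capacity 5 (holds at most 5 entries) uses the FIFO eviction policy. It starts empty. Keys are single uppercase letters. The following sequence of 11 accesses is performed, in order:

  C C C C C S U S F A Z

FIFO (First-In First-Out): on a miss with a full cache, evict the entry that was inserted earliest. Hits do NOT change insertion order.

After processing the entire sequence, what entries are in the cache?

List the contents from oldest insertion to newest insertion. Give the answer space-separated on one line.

Answer: S U F A Z

Derivation:
FIFO simulation (capacity=5):
  1. access C: MISS. Cache (old->new): [C]
  2. access C: HIT. Cache (old->new): [C]
  3. access C: HIT. Cache (old->new): [C]
  4. access C: HIT. Cache (old->new): [C]
  5. access C: HIT. Cache (old->new): [C]
  6. access S: MISS. Cache (old->new): [C S]
  7. access U: MISS. Cache (old->new): [C S U]
  8. access S: HIT. Cache (old->new): [C S U]
  9. access F: MISS. Cache (old->new): [C S U F]
  10. access A: MISS. Cache (old->new): [C S U F A]
  11. access Z: MISS, evict C. Cache (old->new): [S U F A Z]
Total: 5 hits, 6 misses, 1 evictions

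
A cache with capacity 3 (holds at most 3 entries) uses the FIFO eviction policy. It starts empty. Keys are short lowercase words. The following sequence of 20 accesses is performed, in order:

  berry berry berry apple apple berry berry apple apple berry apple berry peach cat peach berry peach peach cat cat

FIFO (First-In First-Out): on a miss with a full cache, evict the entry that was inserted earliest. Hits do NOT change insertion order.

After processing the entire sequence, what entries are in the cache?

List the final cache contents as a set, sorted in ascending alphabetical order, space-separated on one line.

Answer: berry cat peach

Derivation:
FIFO simulation (capacity=3):
  1. access berry: MISS. Cache (old->new): [berry]
  2. access berry: HIT. Cache (old->new): [berry]
  3. access berry: HIT. Cache (old->new): [berry]
  4. access apple: MISS. Cache (old->new): [berry apple]
  5. access apple: HIT. Cache (old->new): [berry apple]
  6. access berry: HIT. Cache (old->new): [berry apple]
  7. access berry: HIT. Cache (old->new): [berry apple]
  8. access apple: HIT. Cache (old->new): [berry apple]
  9. access apple: HIT. Cache (old->new): [berry apple]
  10. access berry: HIT. Cache (old->new): [berry apple]
  11. access apple: HIT. Cache (old->new): [berry apple]
  12. access berry: HIT. Cache (old->new): [berry apple]
  13. access peach: MISS. Cache (old->new): [berry apple peach]
  14. access cat: MISS, evict berry. Cache (old->new): [apple peach cat]
  15. access peach: HIT. Cache (old->new): [apple peach cat]
  16. access berry: MISS, evict apple. Cache (old->new): [peach cat berry]
  17. access peach: HIT. Cache (old->new): [peach cat berry]
  18. access peach: HIT. Cache (old->new): [peach cat berry]
  19. access cat: HIT. Cache (old->new): [peach cat berry]
  20. access cat: HIT. Cache (old->new): [peach cat berry]
Total: 15 hits, 5 misses, 2 evictions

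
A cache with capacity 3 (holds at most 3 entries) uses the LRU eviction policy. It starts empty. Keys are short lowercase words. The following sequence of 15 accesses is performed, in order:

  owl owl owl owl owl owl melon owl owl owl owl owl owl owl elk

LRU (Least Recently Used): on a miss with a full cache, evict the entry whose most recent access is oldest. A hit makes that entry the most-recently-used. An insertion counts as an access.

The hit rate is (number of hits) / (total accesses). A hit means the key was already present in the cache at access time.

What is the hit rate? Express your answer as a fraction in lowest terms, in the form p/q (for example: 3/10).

Answer: 4/5

Derivation:
LRU simulation (capacity=3):
  1. access owl: MISS. Cache (LRU->MRU): [owl]
  2. access owl: HIT. Cache (LRU->MRU): [owl]
  3. access owl: HIT. Cache (LRU->MRU): [owl]
  4. access owl: HIT. Cache (LRU->MRU): [owl]
  5. access owl: HIT. Cache (LRU->MRU): [owl]
  6. access owl: HIT. Cache (LRU->MRU): [owl]
  7. access melon: MISS. Cache (LRU->MRU): [owl melon]
  8. access owl: HIT. Cache (LRU->MRU): [melon owl]
  9. access owl: HIT. Cache (LRU->MRU): [melon owl]
  10. access owl: HIT. Cache (LRU->MRU): [melon owl]
  11. access owl: HIT. Cache (LRU->MRU): [melon owl]
  12. access owl: HIT. Cache (LRU->MRU): [melon owl]
  13. access owl: HIT. Cache (LRU->MRU): [melon owl]
  14. access owl: HIT. Cache (LRU->MRU): [melon owl]
  15. access elk: MISS. Cache (LRU->MRU): [melon owl elk]
Total: 12 hits, 3 misses, 0 evictions

Hit rate = 12/15 = 4/5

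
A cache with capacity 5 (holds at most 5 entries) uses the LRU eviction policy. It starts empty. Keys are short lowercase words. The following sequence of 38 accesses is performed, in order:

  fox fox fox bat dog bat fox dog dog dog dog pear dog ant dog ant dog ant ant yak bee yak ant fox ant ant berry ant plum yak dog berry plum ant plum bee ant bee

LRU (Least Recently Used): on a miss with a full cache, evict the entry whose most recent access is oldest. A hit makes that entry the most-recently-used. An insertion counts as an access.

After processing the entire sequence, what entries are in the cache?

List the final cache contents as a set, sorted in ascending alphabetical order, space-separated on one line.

LRU simulation (capacity=5):
  1. access fox: MISS. Cache (LRU->MRU): [fox]
  2. access fox: HIT. Cache (LRU->MRU): [fox]
  3. access fox: HIT. Cache (LRU->MRU): [fox]
  4. access bat: MISS. Cache (LRU->MRU): [fox bat]
  5. access dog: MISS. Cache (LRU->MRU): [fox bat dog]
  6. access bat: HIT. Cache (LRU->MRU): [fox dog bat]
  7. access fox: HIT. Cache (LRU->MRU): [dog bat fox]
  8. access dog: HIT. Cache (LRU->MRU): [bat fox dog]
  9. access dog: HIT. Cache (LRU->MRU): [bat fox dog]
  10. access dog: HIT. Cache (LRU->MRU): [bat fox dog]
  11. access dog: HIT. Cache (LRU->MRU): [bat fox dog]
  12. access pear: MISS. Cache (LRU->MRU): [bat fox dog pear]
  13. access dog: HIT. Cache (LRU->MRU): [bat fox pear dog]
  14. access ant: MISS. Cache (LRU->MRU): [bat fox pear dog ant]
  15. access dog: HIT. Cache (LRU->MRU): [bat fox pear ant dog]
  16. access ant: HIT. Cache (LRU->MRU): [bat fox pear dog ant]
  17. access dog: HIT. Cache (LRU->MRU): [bat fox pear ant dog]
  18. access ant: HIT. Cache (LRU->MRU): [bat fox pear dog ant]
  19. access ant: HIT. Cache (LRU->MRU): [bat fox pear dog ant]
  20. access yak: MISS, evict bat. Cache (LRU->MRU): [fox pear dog ant yak]
  21. access bee: MISS, evict fox. Cache (LRU->MRU): [pear dog ant yak bee]
  22. access yak: HIT. Cache (LRU->MRU): [pear dog ant bee yak]
  23. access ant: HIT. Cache (LRU->MRU): [pear dog bee yak ant]
  24. access fox: MISS, evict pear. Cache (LRU->MRU): [dog bee yak ant fox]
  25. access ant: HIT. Cache (LRU->MRU): [dog bee yak fox ant]
  26. access ant: HIT. Cache (LRU->MRU): [dog bee yak fox ant]
  27. access berry: MISS, evict dog. Cache (LRU->MRU): [bee yak fox ant berry]
  28. access ant: HIT. Cache (LRU->MRU): [bee yak fox berry ant]
  29. access plum: MISS, evict bee. Cache (LRU->MRU): [yak fox berry ant plum]
  30. access yak: HIT. Cache (LRU->MRU): [fox berry ant plum yak]
  31. access dog: MISS, evict fox. Cache (LRU->MRU): [berry ant plum yak dog]
  32. access berry: HIT. Cache (LRU->MRU): [ant plum yak dog berry]
  33. access plum: HIT. Cache (LRU->MRU): [ant yak dog berry plum]
  34. access ant: HIT. Cache (LRU->MRU): [yak dog berry plum ant]
  35. access plum: HIT. Cache (LRU->MRU): [yak dog berry ant plum]
  36. access bee: MISS, evict yak. Cache (LRU->MRU): [dog berry ant plum bee]
  37. access ant: HIT. Cache (LRU->MRU): [dog berry plum bee ant]
  38. access bee: HIT. Cache (LRU->MRU): [dog berry plum ant bee]
Total: 26 hits, 12 misses, 7 evictions

Answer: ant bee berry dog plum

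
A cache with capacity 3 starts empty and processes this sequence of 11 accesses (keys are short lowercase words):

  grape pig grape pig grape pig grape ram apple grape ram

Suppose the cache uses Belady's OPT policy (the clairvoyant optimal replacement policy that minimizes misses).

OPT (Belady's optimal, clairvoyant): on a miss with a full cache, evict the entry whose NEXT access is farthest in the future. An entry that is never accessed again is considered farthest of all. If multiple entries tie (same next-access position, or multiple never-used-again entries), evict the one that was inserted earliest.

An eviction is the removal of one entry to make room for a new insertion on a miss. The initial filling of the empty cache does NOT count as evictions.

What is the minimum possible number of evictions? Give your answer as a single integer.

OPT (Belady) simulation (capacity=3):
  1. access grape: MISS. Cache: [grape]
  2. access pig: MISS. Cache: [grape pig]
  3. access grape: HIT. Next use of grape: step 5. Cache: [grape pig]
  4. access pig: HIT. Next use of pig: step 6. Cache: [grape pig]
  5. access grape: HIT. Next use of grape: step 7. Cache: [grape pig]
  6. access pig: HIT. Next use of pig: never. Cache: [grape pig]
  7. access grape: HIT. Next use of grape: step 10. Cache: [grape pig]
  8. access ram: MISS. Cache: [grape pig ram]
  9. access apple: MISS, evict pig (next use: never). Cache: [grape ram apple]
  10. access grape: HIT. Next use of grape: never. Cache: [grape ram apple]
  11. access ram: HIT. Next use of ram: never. Cache: [grape ram apple]
Total: 7 hits, 4 misses, 1 evictions

Answer: 1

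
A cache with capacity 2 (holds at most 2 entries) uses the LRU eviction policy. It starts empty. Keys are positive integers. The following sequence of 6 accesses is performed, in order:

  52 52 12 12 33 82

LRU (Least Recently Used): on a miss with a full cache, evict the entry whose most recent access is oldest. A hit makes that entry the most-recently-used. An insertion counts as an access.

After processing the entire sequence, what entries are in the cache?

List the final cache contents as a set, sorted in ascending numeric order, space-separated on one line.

Answer: 33 82

Derivation:
LRU simulation (capacity=2):
  1. access 52: MISS. Cache (LRU->MRU): [52]
  2. access 52: HIT. Cache (LRU->MRU): [52]
  3. access 12: MISS. Cache (LRU->MRU): [52 12]
  4. access 12: HIT. Cache (LRU->MRU): [52 12]
  5. access 33: MISS, evict 52. Cache (LRU->MRU): [12 33]
  6. access 82: MISS, evict 12. Cache (LRU->MRU): [33 82]
Total: 2 hits, 4 misses, 2 evictions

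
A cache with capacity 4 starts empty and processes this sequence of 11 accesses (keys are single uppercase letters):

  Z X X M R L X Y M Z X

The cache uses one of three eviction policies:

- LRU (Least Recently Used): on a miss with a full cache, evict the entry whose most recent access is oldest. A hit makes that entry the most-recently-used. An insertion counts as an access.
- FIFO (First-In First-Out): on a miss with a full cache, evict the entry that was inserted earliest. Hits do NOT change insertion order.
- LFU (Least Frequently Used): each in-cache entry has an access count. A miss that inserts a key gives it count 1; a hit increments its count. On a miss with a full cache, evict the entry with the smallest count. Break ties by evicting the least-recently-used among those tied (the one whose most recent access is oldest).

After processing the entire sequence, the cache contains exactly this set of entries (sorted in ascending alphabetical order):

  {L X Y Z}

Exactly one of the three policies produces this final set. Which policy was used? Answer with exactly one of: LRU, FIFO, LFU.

Answer: FIFO

Derivation:
Simulating under each policy and comparing final sets:
  LRU: final set = {M X Y Z} -> differs
  FIFO: final set = {L X Y Z} -> MATCHES target
  LFU: final set = {M X Y Z} -> differs
Only FIFO produces the target set.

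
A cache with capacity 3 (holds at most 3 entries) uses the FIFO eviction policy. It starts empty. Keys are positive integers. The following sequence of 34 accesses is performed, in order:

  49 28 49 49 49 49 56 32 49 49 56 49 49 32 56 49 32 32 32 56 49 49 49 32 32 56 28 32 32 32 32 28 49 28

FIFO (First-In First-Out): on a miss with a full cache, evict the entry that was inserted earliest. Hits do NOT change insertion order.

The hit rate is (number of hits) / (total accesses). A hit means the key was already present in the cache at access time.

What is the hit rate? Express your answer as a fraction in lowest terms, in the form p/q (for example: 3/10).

Answer: 14/17

Derivation:
FIFO simulation (capacity=3):
  1. access 49: MISS. Cache (old->new): [49]
  2. access 28: MISS. Cache (old->new): [49 28]
  3. access 49: HIT. Cache (old->new): [49 28]
  4. access 49: HIT. Cache (old->new): [49 28]
  5. access 49: HIT. Cache (old->new): [49 28]
  6. access 49: HIT. Cache (old->new): [49 28]
  7. access 56: MISS. Cache (old->new): [49 28 56]
  8. access 32: MISS, evict 49. Cache (old->new): [28 56 32]
  9. access 49: MISS, evict 28. Cache (old->new): [56 32 49]
  10. access 49: HIT. Cache (old->new): [56 32 49]
  11. access 56: HIT. Cache (old->new): [56 32 49]
  12. access 49: HIT. Cache (old->new): [56 32 49]
  13. access 49: HIT. Cache (old->new): [56 32 49]
  14. access 32: HIT. Cache (old->new): [56 32 49]
  15. access 56: HIT. Cache (old->new): [56 32 49]
  16. access 49: HIT. Cache (old->new): [56 32 49]
  17. access 32: HIT. Cache (old->new): [56 32 49]
  18. access 32: HIT. Cache (old->new): [56 32 49]
  19. access 32: HIT. Cache (old->new): [56 32 49]
  20. access 56: HIT. Cache (old->new): [56 32 49]
  21. access 49: HIT. Cache (old->new): [56 32 49]
  22. access 49: HIT. Cache (old->new): [56 32 49]
  23. access 49: HIT. Cache (old->new): [56 32 49]
  24. access 32: HIT. Cache (old->new): [56 32 49]
  25. access 32: HIT. Cache (old->new): [56 32 49]
  26. access 56: HIT. Cache (old->new): [56 32 49]
  27. access 28: MISS, evict 56. Cache (old->new): [32 49 28]
  28. access 32: HIT. Cache (old->new): [32 49 28]
  29. access 32: HIT. Cache (old->new): [32 49 28]
  30. access 32: HIT. Cache (old->new): [32 49 28]
  31. access 32: HIT. Cache (old->new): [32 49 28]
  32. access 28: HIT. Cache (old->new): [32 49 28]
  33. access 49: HIT. Cache (old->new): [32 49 28]
  34. access 28: HIT. Cache (old->new): [32 49 28]
Total: 28 hits, 6 misses, 3 evictions

Hit rate = 28/34 = 14/17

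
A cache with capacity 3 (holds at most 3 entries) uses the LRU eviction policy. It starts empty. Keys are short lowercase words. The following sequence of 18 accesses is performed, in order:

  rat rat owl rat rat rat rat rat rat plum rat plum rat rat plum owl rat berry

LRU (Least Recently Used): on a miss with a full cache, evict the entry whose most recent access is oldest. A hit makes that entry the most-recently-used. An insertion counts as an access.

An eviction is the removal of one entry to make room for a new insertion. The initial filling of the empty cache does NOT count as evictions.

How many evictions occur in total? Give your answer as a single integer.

LRU simulation (capacity=3):
  1. access rat: MISS. Cache (LRU->MRU): [rat]
  2. access rat: HIT. Cache (LRU->MRU): [rat]
  3. access owl: MISS. Cache (LRU->MRU): [rat owl]
  4. access rat: HIT. Cache (LRU->MRU): [owl rat]
  5. access rat: HIT. Cache (LRU->MRU): [owl rat]
  6. access rat: HIT. Cache (LRU->MRU): [owl rat]
  7. access rat: HIT. Cache (LRU->MRU): [owl rat]
  8. access rat: HIT. Cache (LRU->MRU): [owl rat]
  9. access rat: HIT. Cache (LRU->MRU): [owl rat]
  10. access plum: MISS. Cache (LRU->MRU): [owl rat plum]
  11. access rat: HIT. Cache (LRU->MRU): [owl plum rat]
  12. access plum: HIT. Cache (LRU->MRU): [owl rat plum]
  13. access rat: HIT. Cache (LRU->MRU): [owl plum rat]
  14. access rat: HIT. Cache (LRU->MRU): [owl plum rat]
  15. access plum: HIT. Cache (LRU->MRU): [owl rat plum]
  16. access owl: HIT. Cache (LRU->MRU): [rat plum owl]
  17. access rat: HIT. Cache (LRU->MRU): [plum owl rat]
  18. access berry: MISS, evict plum. Cache (LRU->MRU): [owl rat berry]
Total: 14 hits, 4 misses, 1 evictions

Answer: 1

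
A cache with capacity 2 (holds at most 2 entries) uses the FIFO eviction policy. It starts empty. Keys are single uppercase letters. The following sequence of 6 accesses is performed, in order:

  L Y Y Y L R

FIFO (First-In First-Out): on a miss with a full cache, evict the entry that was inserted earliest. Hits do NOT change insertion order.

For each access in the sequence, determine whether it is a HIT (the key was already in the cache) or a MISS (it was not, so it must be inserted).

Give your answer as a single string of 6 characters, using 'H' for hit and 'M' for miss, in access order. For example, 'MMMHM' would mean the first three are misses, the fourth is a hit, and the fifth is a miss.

FIFO simulation (capacity=2):
  1. access L: MISS. Cache (old->new): [L]
  2. access Y: MISS. Cache (old->new): [L Y]
  3. access Y: HIT. Cache (old->new): [L Y]
  4. access Y: HIT. Cache (old->new): [L Y]
  5. access L: HIT. Cache (old->new): [L Y]
  6. access R: MISS, evict L. Cache (old->new): [Y R]
Total: 3 hits, 3 misses, 1 evictions

Answer: MMHHHM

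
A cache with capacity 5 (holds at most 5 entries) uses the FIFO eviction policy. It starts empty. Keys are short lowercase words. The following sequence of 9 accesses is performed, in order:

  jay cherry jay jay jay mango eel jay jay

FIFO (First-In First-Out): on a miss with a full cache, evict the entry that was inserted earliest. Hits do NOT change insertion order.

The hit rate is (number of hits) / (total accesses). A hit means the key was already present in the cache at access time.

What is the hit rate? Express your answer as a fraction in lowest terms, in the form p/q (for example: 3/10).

FIFO simulation (capacity=5):
  1. access jay: MISS. Cache (old->new): [jay]
  2. access cherry: MISS. Cache (old->new): [jay cherry]
  3. access jay: HIT. Cache (old->new): [jay cherry]
  4. access jay: HIT. Cache (old->new): [jay cherry]
  5. access jay: HIT. Cache (old->new): [jay cherry]
  6. access mango: MISS. Cache (old->new): [jay cherry mango]
  7. access eel: MISS. Cache (old->new): [jay cherry mango eel]
  8. access jay: HIT. Cache (old->new): [jay cherry mango eel]
  9. access jay: HIT. Cache (old->new): [jay cherry mango eel]
Total: 5 hits, 4 misses, 0 evictions

Hit rate = 5/9

Answer: 5/9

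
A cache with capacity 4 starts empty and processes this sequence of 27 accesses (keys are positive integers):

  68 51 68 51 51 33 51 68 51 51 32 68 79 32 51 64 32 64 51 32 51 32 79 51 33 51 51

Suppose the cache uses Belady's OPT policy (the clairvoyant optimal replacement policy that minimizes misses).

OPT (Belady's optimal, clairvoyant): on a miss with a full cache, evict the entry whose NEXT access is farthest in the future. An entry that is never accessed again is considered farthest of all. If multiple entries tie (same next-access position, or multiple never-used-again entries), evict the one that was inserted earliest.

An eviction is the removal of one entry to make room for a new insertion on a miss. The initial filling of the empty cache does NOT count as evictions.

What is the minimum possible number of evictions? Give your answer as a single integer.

OPT (Belady) simulation (capacity=4):
  1. access 68: MISS. Cache: [68]
  2. access 51: MISS. Cache: [68 51]
  3. access 68: HIT. Next use of 68: step 8. Cache: [68 51]
  4. access 51: HIT. Next use of 51: step 5. Cache: [68 51]
  5. access 51: HIT. Next use of 51: step 7. Cache: [68 51]
  6. access 33: MISS. Cache: [68 51 33]
  7. access 51: HIT. Next use of 51: step 9. Cache: [68 51 33]
  8. access 68: HIT. Next use of 68: step 12. Cache: [68 51 33]
  9. access 51: HIT. Next use of 51: step 10. Cache: [68 51 33]
  10. access 51: HIT. Next use of 51: step 15. Cache: [68 51 33]
  11. access 32: MISS. Cache: [68 51 33 32]
  12. access 68: HIT. Next use of 68: never. Cache: [68 51 33 32]
  13. access 79: MISS, evict 68 (next use: never). Cache: [51 33 32 79]
  14. access 32: HIT. Next use of 32: step 17. Cache: [51 33 32 79]
  15. access 51: HIT. Next use of 51: step 19. Cache: [51 33 32 79]
  16. access 64: MISS, evict 33 (next use: step 25). Cache: [51 32 79 64]
  17. access 32: HIT. Next use of 32: step 20. Cache: [51 32 79 64]
  18. access 64: HIT. Next use of 64: never. Cache: [51 32 79 64]
  19. access 51: HIT. Next use of 51: step 21. Cache: [51 32 79 64]
  20. access 32: HIT. Next use of 32: step 22. Cache: [51 32 79 64]
  21. access 51: HIT. Next use of 51: step 24. Cache: [51 32 79 64]
  22. access 32: HIT. Next use of 32: never. Cache: [51 32 79 64]
  23. access 79: HIT. Next use of 79: never. Cache: [51 32 79 64]
  24. access 51: HIT. Next use of 51: step 26. Cache: [51 32 79 64]
  25. access 33: MISS, evict 32 (next use: never). Cache: [51 79 64 33]
  26. access 51: HIT. Next use of 51: step 27. Cache: [51 79 64 33]
  27. access 51: HIT. Next use of 51: never. Cache: [51 79 64 33]
Total: 20 hits, 7 misses, 3 evictions

Answer: 3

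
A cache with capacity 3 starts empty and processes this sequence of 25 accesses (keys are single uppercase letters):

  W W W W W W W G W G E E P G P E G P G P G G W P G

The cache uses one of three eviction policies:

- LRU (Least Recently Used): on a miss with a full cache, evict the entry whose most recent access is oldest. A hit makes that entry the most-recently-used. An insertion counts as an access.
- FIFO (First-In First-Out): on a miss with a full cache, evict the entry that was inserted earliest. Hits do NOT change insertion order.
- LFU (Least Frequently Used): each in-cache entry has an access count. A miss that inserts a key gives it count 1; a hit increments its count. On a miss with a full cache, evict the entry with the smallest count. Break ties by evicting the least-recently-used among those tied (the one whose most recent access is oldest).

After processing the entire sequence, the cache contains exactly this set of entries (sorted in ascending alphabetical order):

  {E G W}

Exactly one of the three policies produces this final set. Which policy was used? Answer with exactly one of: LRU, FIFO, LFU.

Simulating under each policy and comparing final sets:
  LRU: final set = {G P W} -> differs
  FIFO: final set = {G P W} -> differs
  LFU: final set = {E G W} -> MATCHES target
Only LFU produces the target set.

Answer: LFU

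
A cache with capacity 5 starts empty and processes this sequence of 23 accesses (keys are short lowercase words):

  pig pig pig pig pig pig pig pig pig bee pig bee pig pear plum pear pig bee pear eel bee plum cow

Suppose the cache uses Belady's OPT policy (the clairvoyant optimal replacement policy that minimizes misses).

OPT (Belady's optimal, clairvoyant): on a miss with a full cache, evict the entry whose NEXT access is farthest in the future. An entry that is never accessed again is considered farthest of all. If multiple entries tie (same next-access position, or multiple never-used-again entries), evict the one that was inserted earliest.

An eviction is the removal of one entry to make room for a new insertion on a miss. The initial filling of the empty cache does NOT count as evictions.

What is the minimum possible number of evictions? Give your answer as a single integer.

Answer: 1

Derivation:
OPT (Belady) simulation (capacity=5):
  1. access pig: MISS. Cache: [pig]
  2. access pig: HIT. Next use of pig: step 3. Cache: [pig]
  3. access pig: HIT. Next use of pig: step 4. Cache: [pig]
  4. access pig: HIT. Next use of pig: step 5. Cache: [pig]
  5. access pig: HIT. Next use of pig: step 6. Cache: [pig]
  6. access pig: HIT. Next use of pig: step 7. Cache: [pig]
  7. access pig: HIT. Next use of pig: step 8. Cache: [pig]
  8. access pig: HIT. Next use of pig: step 9. Cache: [pig]
  9. access pig: HIT. Next use of pig: step 11. Cache: [pig]
  10. access bee: MISS. Cache: [pig bee]
  11. access pig: HIT. Next use of pig: step 13. Cache: [pig bee]
  12. access bee: HIT. Next use of bee: step 18. Cache: [pig bee]
  13. access pig: HIT. Next use of pig: step 17. Cache: [pig bee]
  14. access pear: MISS. Cache: [pig bee pear]
  15. access plum: MISS. Cache: [pig bee pear plum]
  16. access pear: HIT. Next use of pear: step 19. Cache: [pig bee pear plum]
  17. access pig: HIT. Next use of pig: never. Cache: [pig bee pear plum]
  18. access bee: HIT. Next use of bee: step 21. Cache: [pig bee pear plum]
  19. access pear: HIT. Next use of pear: never. Cache: [pig bee pear plum]
  20. access eel: MISS. Cache: [pig bee pear plum eel]
  21. access bee: HIT. Next use of bee: never. Cache: [pig bee pear plum eel]
  22. access plum: HIT. Next use of plum: never. Cache: [pig bee pear plum eel]
  23. access cow: MISS, evict pig (next use: never). Cache: [bee pear plum eel cow]
Total: 17 hits, 6 misses, 1 evictions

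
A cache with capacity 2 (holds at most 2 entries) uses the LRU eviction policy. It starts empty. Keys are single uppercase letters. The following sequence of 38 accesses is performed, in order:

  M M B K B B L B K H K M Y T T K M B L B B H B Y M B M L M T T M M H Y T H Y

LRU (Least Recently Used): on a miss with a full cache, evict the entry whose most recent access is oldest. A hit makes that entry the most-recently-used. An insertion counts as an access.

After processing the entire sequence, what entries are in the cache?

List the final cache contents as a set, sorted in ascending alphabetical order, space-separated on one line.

Answer: H Y

Derivation:
LRU simulation (capacity=2):
  1. access M: MISS. Cache (LRU->MRU): [M]
  2. access M: HIT. Cache (LRU->MRU): [M]
  3. access B: MISS. Cache (LRU->MRU): [M B]
  4. access K: MISS, evict M. Cache (LRU->MRU): [B K]
  5. access B: HIT. Cache (LRU->MRU): [K B]
  6. access B: HIT. Cache (LRU->MRU): [K B]
  7. access L: MISS, evict K. Cache (LRU->MRU): [B L]
  8. access B: HIT. Cache (LRU->MRU): [L B]
  9. access K: MISS, evict L. Cache (LRU->MRU): [B K]
  10. access H: MISS, evict B. Cache (LRU->MRU): [K H]
  11. access K: HIT. Cache (LRU->MRU): [H K]
  12. access M: MISS, evict H. Cache (LRU->MRU): [K M]
  13. access Y: MISS, evict K. Cache (LRU->MRU): [M Y]
  14. access T: MISS, evict M. Cache (LRU->MRU): [Y T]
  15. access T: HIT. Cache (LRU->MRU): [Y T]
  16. access K: MISS, evict Y. Cache (LRU->MRU): [T K]
  17. access M: MISS, evict T. Cache (LRU->MRU): [K M]
  18. access B: MISS, evict K. Cache (LRU->MRU): [M B]
  19. access L: MISS, evict M. Cache (LRU->MRU): [B L]
  20. access B: HIT. Cache (LRU->MRU): [L B]
  21. access B: HIT. Cache (LRU->MRU): [L B]
  22. access H: MISS, evict L. Cache (LRU->MRU): [B H]
  23. access B: HIT. Cache (LRU->MRU): [H B]
  24. access Y: MISS, evict H. Cache (LRU->MRU): [B Y]
  25. access M: MISS, evict B. Cache (LRU->MRU): [Y M]
  26. access B: MISS, evict Y. Cache (LRU->MRU): [M B]
  27. access M: HIT. Cache (LRU->MRU): [B M]
  28. access L: MISS, evict B. Cache (LRU->MRU): [M L]
  29. access M: HIT. Cache (LRU->MRU): [L M]
  30. access T: MISS, evict L. Cache (LRU->MRU): [M T]
  31. access T: HIT. Cache (LRU->MRU): [M T]
  32. access M: HIT. Cache (LRU->MRU): [T M]
  33. access M: HIT. Cache (LRU->MRU): [T M]
  34. access H: MISS, evict T. Cache (LRU->MRU): [M H]
  35. access Y: MISS, evict M. Cache (LRU->MRU): [H Y]
  36. access T: MISS, evict H. Cache (LRU->MRU): [Y T]
  37. access H: MISS, evict Y. Cache (LRU->MRU): [T H]
  38. access Y: MISS, evict T. Cache (LRU->MRU): [H Y]
Total: 14 hits, 24 misses, 22 evictions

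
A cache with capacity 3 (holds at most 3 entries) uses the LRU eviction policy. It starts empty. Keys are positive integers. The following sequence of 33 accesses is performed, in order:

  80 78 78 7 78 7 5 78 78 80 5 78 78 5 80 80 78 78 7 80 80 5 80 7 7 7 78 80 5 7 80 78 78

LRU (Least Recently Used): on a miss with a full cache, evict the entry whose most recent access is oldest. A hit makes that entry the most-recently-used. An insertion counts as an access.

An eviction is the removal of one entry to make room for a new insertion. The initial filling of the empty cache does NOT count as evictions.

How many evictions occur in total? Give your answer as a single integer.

LRU simulation (capacity=3):
  1. access 80: MISS. Cache (LRU->MRU): [80]
  2. access 78: MISS. Cache (LRU->MRU): [80 78]
  3. access 78: HIT. Cache (LRU->MRU): [80 78]
  4. access 7: MISS. Cache (LRU->MRU): [80 78 7]
  5. access 78: HIT. Cache (LRU->MRU): [80 7 78]
  6. access 7: HIT. Cache (LRU->MRU): [80 78 7]
  7. access 5: MISS, evict 80. Cache (LRU->MRU): [78 7 5]
  8. access 78: HIT. Cache (LRU->MRU): [7 5 78]
  9. access 78: HIT. Cache (LRU->MRU): [7 5 78]
  10. access 80: MISS, evict 7. Cache (LRU->MRU): [5 78 80]
  11. access 5: HIT. Cache (LRU->MRU): [78 80 5]
  12. access 78: HIT. Cache (LRU->MRU): [80 5 78]
  13. access 78: HIT. Cache (LRU->MRU): [80 5 78]
  14. access 5: HIT. Cache (LRU->MRU): [80 78 5]
  15. access 80: HIT. Cache (LRU->MRU): [78 5 80]
  16. access 80: HIT. Cache (LRU->MRU): [78 5 80]
  17. access 78: HIT. Cache (LRU->MRU): [5 80 78]
  18. access 78: HIT. Cache (LRU->MRU): [5 80 78]
  19. access 7: MISS, evict 5. Cache (LRU->MRU): [80 78 7]
  20. access 80: HIT. Cache (LRU->MRU): [78 7 80]
  21. access 80: HIT. Cache (LRU->MRU): [78 7 80]
  22. access 5: MISS, evict 78. Cache (LRU->MRU): [7 80 5]
  23. access 80: HIT. Cache (LRU->MRU): [7 5 80]
  24. access 7: HIT. Cache (LRU->MRU): [5 80 7]
  25. access 7: HIT. Cache (LRU->MRU): [5 80 7]
  26. access 7: HIT. Cache (LRU->MRU): [5 80 7]
  27. access 78: MISS, evict 5. Cache (LRU->MRU): [80 7 78]
  28. access 80: HIT. Cache (LRU->MRU): [7 78 80]
  29. access 5: MISS, evict 7. Cache (LRU->MRU): [78 80 5]
  30. access 7: MISS, evict 78. Cache (LRU->MRU): [80 5 7]
  31. access 80: HIT. Cache (LRU->MRU): [5 7 80]
  32. access 78: MISS, evict 5. Cache (LRU->MRU): [7 80 78]
  33. access 78: HIT. Cache (LRU->MRU): [7 80 78]
Total: 22 hits, 11 misses, 8 evictions

Answer: 8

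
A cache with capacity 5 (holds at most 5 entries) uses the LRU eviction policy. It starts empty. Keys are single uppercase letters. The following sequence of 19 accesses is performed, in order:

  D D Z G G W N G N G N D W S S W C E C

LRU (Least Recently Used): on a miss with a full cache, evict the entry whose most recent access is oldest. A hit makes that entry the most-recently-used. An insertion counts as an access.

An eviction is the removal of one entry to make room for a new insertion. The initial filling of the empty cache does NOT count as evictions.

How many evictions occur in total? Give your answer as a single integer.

LRU simulation (capacity=5):
  1. access D: MISS. Cache (LRU->MRU): [D]
  2. access D: HIT. Cache (LRU->MRU): [D]
  3. access Z: MISS. Cache (LRU->MRU): [D Z]
  4. access G: MISS. Cache (LRU->MRU): [D Z G]
  5. access G: HIT. Cache (LRU->MRU): [D Z G]
  6. access W: MISS. Cache (LRU->MRU): [D Z G W]
  7. access N: MISS. Cache (LRU->MRU): [D Z G W N]
  8. access G: HIT. Cache (LRU->MRU): [D Z W N G]
  9. access N: HIT. Cache (LRU->MRU): [D Z W G N]
  10. access G: HIT. Cache (LRU->MRU): [D Z W N G]
  11. access N: HIT. Cache (LRU->MRU): [D Z W G N]
  12. access D: HIT. Cache (LRU->MRU): [Z W G N D]
  13. access W: HIT. Cache (LRU->MRU): [Z G N D W]
  14. access S: MISS, evict Z. Cache (LRU->MRU): [G N D W S]
  15. access S: HIT. Cache (LRU->MRU): [G N D W S]
  16. access W: HIT. Cache (LRU->MRU): [G N D S W]
  17. access C: MISS, evict G. Cache (LRU->MRU): [N D S W C]
  18. access E: MISS, evict N. Cache (LRU->MRU): [D S W C E]
  19. access C: HIT. Cache (LRU->MRU): [D S W E C]
Total: 11 hits, 8 misses, 3 evictions

Answer: 3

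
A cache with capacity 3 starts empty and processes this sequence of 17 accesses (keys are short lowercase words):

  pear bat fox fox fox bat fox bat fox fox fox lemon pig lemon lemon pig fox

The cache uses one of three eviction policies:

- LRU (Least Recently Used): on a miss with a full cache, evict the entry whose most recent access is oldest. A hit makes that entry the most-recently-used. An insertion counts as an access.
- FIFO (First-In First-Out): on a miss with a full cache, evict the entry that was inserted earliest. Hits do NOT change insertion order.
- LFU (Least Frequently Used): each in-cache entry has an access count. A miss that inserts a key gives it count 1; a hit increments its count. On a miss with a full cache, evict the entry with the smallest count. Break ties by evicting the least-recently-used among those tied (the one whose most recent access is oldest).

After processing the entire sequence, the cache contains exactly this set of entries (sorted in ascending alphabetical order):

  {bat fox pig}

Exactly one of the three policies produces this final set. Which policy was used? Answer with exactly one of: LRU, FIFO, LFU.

Simulating under each policy and comparing final sets:
  LRU: final set = {fox lemon pig} -> differs
  FIFO: final set = {fox lemon pig} -> differs
  LFU: final set = {bat fox pig} -> MATCHES target
Only LFU produces the target set.

Answer: LFU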